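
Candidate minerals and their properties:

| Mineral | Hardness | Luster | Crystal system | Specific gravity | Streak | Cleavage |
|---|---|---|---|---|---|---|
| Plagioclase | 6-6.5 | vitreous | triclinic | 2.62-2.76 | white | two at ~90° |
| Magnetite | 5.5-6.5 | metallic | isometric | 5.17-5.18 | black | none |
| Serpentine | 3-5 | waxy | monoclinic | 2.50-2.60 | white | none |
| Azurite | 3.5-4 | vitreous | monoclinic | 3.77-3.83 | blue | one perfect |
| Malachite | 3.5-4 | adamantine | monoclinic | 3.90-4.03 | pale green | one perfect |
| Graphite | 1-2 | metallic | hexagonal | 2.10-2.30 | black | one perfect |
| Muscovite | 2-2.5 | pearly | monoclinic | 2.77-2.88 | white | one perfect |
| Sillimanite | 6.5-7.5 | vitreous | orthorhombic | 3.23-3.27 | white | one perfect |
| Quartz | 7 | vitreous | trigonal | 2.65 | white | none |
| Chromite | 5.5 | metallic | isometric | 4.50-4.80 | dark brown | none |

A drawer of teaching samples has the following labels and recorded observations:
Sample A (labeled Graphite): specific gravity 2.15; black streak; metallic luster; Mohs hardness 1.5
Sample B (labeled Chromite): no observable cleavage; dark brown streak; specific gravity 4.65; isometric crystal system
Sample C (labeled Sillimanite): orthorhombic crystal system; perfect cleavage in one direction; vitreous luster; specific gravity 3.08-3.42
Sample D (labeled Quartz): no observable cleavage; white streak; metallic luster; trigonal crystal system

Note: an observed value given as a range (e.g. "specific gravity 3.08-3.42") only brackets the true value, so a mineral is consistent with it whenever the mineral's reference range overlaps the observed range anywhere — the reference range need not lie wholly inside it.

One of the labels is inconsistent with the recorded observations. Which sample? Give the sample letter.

D

Sample A: nothing contradicts Graphite.
Sample B: nothing contradicts Chromite.
Sample C: nothing contradicts Sillimanite.
Sample D: Quartz has vitreous luster, but the record shows metallic luster — this label is wrong.
The mislabeled specimen is D.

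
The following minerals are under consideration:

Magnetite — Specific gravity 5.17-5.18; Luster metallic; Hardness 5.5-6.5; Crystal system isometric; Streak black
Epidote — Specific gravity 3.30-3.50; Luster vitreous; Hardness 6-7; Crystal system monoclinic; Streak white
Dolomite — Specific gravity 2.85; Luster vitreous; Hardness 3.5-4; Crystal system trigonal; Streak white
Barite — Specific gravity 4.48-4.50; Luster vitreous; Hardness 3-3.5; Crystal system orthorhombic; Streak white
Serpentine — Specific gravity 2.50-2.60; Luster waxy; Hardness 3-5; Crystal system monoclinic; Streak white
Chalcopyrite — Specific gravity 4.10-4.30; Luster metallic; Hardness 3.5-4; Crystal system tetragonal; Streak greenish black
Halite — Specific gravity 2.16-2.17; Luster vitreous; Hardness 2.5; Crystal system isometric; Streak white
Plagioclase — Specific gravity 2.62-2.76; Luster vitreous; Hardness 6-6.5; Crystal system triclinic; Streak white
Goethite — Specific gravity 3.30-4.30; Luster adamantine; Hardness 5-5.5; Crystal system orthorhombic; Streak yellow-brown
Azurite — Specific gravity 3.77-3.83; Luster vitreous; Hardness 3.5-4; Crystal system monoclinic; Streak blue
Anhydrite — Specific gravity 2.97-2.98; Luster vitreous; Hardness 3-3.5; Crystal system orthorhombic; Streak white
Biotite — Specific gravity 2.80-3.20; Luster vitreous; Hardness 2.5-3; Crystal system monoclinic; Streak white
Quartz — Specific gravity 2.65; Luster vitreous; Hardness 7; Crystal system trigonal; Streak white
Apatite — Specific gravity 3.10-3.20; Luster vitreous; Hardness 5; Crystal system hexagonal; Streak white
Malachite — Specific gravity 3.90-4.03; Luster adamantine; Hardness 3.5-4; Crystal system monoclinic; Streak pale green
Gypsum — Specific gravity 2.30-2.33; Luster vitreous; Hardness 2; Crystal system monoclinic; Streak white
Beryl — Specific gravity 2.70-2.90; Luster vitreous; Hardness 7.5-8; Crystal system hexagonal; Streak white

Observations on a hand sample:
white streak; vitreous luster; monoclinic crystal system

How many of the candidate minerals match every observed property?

White streak rules out Magnetite, Chalcopyrite, Goethite, Azurite, Malachite.
Vitreous luster excludes Serpentine.
Monoclinic crystal system — leaves Epidote, Biotite, Gypsum.
The minerals that satisfy all observations are Biotite, Epidote, Gypsum.
That is 3 minerals.

3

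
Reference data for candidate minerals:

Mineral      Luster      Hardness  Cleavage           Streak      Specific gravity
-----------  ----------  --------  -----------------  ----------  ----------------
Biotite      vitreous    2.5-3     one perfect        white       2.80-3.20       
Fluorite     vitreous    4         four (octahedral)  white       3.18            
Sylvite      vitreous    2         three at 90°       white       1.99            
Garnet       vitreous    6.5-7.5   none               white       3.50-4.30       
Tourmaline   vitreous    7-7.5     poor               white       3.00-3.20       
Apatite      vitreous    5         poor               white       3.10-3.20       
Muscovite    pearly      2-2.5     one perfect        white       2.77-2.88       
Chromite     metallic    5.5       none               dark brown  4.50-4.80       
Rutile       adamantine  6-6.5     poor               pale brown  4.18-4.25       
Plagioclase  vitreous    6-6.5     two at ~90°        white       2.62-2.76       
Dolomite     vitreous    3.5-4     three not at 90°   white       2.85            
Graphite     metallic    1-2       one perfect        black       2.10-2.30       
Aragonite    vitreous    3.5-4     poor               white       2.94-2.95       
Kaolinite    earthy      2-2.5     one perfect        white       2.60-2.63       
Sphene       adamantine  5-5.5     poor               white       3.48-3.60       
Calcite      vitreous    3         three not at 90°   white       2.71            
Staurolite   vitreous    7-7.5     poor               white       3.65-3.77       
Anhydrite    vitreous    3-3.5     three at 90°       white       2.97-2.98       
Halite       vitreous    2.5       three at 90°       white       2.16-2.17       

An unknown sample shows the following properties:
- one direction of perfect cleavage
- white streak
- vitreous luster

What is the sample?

One direction of perfect cleavage — only Biotite, Muscovite, Graphite, Kaolinite remain.
White streak excludes Graphite.
Vitreous luster — only Biotite remains.
Only Biotite satisfies all observations.

Biotite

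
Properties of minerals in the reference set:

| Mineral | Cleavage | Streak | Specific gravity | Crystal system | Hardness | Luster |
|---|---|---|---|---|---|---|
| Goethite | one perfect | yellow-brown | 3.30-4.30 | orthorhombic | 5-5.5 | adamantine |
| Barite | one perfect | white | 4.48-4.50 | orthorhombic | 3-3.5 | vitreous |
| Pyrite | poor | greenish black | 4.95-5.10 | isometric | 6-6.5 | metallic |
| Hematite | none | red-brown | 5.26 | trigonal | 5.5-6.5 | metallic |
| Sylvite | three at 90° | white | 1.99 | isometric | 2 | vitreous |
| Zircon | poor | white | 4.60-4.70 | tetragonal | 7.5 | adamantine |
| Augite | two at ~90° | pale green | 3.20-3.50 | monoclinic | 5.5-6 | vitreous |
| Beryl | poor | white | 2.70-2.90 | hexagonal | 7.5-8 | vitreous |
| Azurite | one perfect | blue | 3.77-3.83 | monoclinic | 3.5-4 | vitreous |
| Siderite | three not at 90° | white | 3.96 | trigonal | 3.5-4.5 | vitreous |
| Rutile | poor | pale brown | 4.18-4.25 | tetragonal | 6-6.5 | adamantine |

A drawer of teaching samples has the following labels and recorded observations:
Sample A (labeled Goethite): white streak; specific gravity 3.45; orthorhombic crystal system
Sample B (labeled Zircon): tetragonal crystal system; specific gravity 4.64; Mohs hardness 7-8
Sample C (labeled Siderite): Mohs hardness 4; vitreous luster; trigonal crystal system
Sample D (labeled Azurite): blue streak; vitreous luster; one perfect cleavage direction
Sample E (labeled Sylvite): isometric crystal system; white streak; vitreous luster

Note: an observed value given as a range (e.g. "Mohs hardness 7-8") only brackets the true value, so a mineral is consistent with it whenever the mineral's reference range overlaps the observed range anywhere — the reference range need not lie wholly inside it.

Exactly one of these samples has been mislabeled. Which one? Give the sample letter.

Sample A: white streak is outside the reference for Goethite (yellow-brown streak) — mislabeled.
Sample B: observations are consistent with Zircon.
Sample C: observations are consistent with Siderite.
Sample D: observations are consistent with Azurite.
Sample E: observations are consistent with Sylvite.
The mislabeled specimen is A.

A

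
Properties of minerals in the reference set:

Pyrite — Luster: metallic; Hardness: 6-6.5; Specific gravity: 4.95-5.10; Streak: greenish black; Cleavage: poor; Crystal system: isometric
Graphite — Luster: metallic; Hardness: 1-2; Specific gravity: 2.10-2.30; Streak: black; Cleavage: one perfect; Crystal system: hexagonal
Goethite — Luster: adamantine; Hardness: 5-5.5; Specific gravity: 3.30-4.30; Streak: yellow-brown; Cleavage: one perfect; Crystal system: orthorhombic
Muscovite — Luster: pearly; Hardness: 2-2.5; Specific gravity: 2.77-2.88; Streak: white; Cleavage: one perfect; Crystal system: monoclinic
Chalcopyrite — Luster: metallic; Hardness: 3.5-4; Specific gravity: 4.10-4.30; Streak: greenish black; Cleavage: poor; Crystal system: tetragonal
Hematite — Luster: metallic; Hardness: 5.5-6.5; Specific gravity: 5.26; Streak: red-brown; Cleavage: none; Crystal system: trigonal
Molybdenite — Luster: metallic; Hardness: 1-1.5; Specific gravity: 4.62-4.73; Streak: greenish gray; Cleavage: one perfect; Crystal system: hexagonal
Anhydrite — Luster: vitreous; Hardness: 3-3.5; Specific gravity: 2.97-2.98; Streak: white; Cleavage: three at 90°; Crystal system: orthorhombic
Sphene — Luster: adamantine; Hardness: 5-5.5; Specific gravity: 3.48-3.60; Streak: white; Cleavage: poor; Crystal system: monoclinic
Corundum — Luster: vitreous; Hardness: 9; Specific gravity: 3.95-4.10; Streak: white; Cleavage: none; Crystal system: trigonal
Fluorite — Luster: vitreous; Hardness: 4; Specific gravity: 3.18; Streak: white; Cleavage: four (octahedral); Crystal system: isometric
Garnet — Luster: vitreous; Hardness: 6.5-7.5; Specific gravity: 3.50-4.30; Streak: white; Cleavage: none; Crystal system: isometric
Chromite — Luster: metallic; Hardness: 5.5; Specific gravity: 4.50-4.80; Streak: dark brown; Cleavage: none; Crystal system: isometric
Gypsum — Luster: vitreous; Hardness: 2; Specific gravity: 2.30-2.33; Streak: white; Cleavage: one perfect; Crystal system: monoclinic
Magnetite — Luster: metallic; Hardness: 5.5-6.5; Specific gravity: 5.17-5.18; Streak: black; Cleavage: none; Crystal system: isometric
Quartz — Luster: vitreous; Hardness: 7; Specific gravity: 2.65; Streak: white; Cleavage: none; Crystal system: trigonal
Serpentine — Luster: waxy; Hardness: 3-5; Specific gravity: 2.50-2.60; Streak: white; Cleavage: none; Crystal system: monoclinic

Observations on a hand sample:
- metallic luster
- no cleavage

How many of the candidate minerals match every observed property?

Metallic luster: leaves Pyrite, Graphite, Chalcopyrite, Hematite, Molybdenite, Chromite, Magnetite.
No cleavage: narrows the field to Hematite, Chromite, Magnetite.
Remaining candidates: Chromite, Hematite, Magnetite.
That is 3 minerals.

3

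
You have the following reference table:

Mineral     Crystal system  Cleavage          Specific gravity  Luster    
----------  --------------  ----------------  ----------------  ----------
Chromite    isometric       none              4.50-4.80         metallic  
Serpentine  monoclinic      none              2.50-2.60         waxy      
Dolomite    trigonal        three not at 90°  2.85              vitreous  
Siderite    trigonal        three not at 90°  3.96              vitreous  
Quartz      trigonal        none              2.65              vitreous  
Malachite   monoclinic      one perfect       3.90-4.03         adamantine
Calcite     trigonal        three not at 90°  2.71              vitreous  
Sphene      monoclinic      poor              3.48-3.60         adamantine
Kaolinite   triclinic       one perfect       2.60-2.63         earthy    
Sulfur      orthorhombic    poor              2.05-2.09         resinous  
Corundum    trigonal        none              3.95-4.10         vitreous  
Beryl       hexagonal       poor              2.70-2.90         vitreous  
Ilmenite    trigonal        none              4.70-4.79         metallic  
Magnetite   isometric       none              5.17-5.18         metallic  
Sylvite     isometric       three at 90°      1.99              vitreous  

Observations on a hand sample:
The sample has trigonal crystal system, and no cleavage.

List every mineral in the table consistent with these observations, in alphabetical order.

Trigonal crystal system — leaves Dolomite, Siderite, Quartz, Calcite, Corundum, Ilmenite.
No cleavage excludes Dolomite, Siderite, Calcite.
The minerals that satisfy all observations are Corundum, Ilmenite, Quartz.

Corundum, Ilmenite, Quartz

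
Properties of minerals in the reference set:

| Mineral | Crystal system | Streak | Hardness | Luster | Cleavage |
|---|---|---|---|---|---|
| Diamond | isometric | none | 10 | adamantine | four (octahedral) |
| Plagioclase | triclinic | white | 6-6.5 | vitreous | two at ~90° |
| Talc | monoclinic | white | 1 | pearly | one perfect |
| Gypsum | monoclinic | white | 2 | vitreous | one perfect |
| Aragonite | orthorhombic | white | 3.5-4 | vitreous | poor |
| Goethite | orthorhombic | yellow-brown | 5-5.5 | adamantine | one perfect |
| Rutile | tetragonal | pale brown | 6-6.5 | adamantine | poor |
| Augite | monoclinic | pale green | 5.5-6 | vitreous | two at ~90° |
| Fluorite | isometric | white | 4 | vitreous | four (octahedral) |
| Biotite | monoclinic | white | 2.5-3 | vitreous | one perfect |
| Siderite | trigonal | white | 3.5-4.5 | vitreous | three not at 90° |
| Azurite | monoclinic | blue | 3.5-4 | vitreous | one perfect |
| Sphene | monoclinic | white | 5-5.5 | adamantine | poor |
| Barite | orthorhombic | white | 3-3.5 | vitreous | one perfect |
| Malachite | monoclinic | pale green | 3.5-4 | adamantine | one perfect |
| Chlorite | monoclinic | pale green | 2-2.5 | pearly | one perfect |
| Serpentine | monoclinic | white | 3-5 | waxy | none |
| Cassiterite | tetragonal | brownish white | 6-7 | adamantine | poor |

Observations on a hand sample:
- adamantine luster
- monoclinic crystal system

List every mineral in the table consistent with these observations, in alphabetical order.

Adamantine luster: narrows the field to Diamond, Goethite, Rutile, Sphene, Malachite, Cassiterite.
Monoclinic crystal system: leaves Sphene, Malachite.
Remaining candidates: Malachite, Sphene.

Malachite, Sphene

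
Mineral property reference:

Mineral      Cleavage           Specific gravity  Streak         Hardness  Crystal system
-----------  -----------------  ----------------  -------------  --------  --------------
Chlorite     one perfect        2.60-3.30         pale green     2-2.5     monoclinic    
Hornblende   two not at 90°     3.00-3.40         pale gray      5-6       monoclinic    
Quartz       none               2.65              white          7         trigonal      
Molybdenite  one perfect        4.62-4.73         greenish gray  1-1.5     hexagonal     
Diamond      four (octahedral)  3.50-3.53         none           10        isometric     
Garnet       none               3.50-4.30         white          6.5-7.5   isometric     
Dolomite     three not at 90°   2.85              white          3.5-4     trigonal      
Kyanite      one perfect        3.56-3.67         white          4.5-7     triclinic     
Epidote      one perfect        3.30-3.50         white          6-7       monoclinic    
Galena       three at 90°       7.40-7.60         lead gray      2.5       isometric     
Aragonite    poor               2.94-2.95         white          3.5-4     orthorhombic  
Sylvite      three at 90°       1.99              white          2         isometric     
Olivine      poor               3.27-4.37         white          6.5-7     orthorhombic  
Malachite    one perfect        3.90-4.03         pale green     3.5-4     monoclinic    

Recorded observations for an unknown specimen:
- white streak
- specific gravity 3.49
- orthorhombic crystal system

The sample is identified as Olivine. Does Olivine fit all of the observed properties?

White streak — agrees with Olivine (white streak).
Specific gravity 3.49 — agrees with Olivine (SG 3.27-4.37).
Orthorhombic crystal system — agrees with Olivine (orthorhombic system).
Nothing contradicts Olivine.

Consistent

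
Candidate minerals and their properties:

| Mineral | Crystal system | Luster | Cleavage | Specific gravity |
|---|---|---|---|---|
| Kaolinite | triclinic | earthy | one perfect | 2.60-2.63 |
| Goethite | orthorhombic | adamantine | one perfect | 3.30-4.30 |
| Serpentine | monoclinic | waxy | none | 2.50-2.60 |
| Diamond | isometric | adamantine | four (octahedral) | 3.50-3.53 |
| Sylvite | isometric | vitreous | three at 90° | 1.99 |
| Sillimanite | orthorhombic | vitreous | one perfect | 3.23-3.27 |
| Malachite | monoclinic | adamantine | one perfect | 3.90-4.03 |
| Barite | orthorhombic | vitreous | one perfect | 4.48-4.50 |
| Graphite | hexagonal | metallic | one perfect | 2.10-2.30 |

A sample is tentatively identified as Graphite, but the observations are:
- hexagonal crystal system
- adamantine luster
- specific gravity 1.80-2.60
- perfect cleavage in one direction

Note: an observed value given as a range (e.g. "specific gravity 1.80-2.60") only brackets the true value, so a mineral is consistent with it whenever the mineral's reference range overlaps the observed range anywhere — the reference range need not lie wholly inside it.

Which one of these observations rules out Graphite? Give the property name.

luster

Hexagonal crystal system: Graphite has hexagonal system — agrees.
Adamantine luster: Graphite has metallic luster — inconsistent.
Specific gravity 1.80-2.60: Graphite has SG 2.10-2.30 — agrees.
Perfect cleavage in one direction: Graphite has cleavage one perfect — agrees.
Everything matches except the luster.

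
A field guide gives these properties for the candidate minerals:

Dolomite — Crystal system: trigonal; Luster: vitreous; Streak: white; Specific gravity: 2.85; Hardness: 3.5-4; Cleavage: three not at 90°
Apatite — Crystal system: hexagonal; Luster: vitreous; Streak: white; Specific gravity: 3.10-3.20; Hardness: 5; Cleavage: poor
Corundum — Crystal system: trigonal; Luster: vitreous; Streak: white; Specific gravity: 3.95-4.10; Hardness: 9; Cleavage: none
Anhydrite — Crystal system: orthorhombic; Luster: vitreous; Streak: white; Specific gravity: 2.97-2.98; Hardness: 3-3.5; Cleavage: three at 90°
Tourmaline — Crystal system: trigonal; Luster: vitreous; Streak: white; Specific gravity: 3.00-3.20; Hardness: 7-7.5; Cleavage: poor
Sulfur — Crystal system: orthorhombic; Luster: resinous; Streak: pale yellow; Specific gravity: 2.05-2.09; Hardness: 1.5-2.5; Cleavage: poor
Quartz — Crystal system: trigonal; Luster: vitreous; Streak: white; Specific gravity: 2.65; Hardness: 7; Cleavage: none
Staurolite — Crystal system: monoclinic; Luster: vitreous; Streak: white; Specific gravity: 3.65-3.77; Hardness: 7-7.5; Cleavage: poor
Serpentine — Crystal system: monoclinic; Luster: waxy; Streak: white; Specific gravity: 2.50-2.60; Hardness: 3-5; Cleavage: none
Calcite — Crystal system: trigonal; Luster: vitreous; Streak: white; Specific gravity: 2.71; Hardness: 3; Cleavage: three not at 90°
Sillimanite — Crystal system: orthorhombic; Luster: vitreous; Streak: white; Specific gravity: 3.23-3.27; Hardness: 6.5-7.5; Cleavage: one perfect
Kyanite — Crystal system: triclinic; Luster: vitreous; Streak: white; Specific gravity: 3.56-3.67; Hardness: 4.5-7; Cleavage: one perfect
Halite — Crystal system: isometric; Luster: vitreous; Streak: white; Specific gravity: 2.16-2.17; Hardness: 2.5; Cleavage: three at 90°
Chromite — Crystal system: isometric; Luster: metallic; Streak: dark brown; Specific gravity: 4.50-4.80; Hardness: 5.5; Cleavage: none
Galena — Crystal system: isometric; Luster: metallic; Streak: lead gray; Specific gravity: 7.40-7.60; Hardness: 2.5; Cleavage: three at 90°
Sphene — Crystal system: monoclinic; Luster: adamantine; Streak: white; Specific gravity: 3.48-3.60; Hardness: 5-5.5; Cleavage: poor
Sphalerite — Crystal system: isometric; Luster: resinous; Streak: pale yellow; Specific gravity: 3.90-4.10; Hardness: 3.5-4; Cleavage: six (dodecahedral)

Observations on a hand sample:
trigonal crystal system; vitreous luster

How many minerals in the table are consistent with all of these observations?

5

Trigonal crystal system: leaves Dolomite, Corundum, Tourmaline, Quartz, Calcite.
Vitreous luster: all remaining candidates fit.
Remaining candidates: Calcite, Corundum, Dolomite, Quartz, Tourmaline.
That is 5 minerals.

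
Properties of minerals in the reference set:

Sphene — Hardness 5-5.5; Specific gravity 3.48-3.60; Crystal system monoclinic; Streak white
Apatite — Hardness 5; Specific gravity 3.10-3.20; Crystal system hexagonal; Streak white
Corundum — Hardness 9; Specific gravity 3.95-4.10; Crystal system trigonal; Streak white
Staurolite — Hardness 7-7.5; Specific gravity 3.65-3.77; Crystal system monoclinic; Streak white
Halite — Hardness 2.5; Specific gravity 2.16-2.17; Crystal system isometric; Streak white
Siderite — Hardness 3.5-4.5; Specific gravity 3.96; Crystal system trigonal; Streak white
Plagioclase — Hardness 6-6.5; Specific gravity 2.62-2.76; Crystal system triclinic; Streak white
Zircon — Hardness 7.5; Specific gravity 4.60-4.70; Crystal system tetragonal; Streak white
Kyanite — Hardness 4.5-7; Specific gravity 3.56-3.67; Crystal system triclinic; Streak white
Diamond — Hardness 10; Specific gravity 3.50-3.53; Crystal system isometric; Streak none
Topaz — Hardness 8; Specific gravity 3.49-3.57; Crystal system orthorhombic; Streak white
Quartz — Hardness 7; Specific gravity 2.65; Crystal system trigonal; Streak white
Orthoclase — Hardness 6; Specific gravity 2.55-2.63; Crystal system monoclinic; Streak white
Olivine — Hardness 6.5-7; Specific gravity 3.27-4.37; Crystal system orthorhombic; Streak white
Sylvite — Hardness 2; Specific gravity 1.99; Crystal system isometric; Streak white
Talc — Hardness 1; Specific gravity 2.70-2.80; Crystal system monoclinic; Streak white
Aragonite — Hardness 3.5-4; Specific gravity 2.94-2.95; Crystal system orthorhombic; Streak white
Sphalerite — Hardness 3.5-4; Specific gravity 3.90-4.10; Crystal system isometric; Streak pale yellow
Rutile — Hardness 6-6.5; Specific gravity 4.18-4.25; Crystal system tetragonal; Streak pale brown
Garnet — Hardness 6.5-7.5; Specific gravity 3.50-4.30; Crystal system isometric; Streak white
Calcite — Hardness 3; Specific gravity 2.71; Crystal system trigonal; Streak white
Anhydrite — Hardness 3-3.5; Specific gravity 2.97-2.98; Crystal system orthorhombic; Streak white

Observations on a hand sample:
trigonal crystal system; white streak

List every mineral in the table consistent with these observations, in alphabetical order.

Trigonal crystal system — only Corundum, Siderite, Quartz, Calcite remain.
White streak — no further eliminations.
The minerals that satisfy all observations are Calcite, Corundum, Quartz, Siderite.

Calcite, Corundum, Quartz, Siderite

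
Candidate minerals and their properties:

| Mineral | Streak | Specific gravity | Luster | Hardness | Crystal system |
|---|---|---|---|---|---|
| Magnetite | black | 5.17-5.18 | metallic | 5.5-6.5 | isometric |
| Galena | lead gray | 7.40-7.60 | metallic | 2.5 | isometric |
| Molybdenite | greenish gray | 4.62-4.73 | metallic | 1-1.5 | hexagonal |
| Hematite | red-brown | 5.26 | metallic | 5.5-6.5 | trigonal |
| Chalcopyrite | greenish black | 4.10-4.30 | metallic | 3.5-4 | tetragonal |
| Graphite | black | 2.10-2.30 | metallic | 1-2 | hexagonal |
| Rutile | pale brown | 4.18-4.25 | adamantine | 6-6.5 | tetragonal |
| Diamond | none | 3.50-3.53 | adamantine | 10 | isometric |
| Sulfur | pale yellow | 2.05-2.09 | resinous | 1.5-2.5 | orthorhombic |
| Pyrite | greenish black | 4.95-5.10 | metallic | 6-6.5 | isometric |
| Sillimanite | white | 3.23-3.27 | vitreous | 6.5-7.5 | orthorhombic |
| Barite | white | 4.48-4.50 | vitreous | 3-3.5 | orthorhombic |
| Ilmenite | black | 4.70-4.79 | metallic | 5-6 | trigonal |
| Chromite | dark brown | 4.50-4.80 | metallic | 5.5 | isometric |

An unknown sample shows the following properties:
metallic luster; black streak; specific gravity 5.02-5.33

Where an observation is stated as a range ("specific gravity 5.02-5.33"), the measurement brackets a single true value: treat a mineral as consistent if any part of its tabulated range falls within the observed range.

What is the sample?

Metallic luster rules out Rutile, Diamond, Sulfur, Sillimanite, Barite.
Black streak — Magnetite, Graphite, Ilmenite remain.
Specific gravity 5.02-5.33 — narrows the field to Magnetite.
The only mineral consistent with every observation is Magnetite.

Magnetite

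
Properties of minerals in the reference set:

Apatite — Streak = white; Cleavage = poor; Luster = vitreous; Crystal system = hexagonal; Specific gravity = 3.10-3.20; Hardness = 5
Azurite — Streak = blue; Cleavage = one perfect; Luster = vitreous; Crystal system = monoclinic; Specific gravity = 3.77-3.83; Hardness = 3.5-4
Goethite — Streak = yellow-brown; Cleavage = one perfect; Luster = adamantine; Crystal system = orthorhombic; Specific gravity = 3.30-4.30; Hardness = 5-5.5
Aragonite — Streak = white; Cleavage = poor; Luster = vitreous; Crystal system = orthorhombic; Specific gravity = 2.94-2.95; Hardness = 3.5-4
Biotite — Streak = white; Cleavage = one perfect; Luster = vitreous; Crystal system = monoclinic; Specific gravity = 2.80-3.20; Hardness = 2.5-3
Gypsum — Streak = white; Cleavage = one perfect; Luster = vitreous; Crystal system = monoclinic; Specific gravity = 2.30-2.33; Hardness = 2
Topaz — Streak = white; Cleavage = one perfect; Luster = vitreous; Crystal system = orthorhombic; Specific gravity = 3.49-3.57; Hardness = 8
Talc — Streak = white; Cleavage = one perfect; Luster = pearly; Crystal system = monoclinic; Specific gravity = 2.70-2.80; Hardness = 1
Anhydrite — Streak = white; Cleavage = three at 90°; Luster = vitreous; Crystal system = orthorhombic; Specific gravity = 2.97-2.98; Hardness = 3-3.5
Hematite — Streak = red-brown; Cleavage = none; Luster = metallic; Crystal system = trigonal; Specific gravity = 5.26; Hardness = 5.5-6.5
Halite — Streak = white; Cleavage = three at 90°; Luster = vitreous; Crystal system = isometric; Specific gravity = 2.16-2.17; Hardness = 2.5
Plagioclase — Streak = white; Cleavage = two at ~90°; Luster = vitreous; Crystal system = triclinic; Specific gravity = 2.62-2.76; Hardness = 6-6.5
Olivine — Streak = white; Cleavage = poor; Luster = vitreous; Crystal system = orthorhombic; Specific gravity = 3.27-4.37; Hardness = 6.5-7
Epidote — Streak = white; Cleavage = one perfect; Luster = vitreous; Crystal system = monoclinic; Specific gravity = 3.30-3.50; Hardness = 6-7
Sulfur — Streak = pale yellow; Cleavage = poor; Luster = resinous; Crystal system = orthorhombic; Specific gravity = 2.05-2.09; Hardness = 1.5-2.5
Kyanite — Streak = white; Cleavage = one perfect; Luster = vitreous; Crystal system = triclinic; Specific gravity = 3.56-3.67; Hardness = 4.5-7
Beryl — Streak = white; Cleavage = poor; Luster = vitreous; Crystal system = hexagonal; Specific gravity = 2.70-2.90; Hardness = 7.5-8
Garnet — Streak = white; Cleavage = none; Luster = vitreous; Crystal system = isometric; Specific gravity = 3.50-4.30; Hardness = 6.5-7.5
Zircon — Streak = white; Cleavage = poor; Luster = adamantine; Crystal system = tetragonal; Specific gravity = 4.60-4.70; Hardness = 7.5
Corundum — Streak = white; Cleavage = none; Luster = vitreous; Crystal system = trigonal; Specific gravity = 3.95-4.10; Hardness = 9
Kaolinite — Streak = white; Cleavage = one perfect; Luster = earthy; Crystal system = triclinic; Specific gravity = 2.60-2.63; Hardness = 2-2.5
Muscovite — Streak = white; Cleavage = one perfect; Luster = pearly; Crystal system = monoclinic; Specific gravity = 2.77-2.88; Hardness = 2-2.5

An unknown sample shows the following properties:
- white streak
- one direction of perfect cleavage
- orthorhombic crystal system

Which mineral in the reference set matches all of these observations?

White streak rules out Azurite, Goethite, Hematite, Sulfur.
One direction of perfect cleavage: narrows the field to Biotite, Gypsum, Topaz, Talc, Epidote, Kyanite, Kaolinite, Muscovite.
Orthorhombic crystal system: leaves Topaz.
Topaz is the sole remaining match.

Topaz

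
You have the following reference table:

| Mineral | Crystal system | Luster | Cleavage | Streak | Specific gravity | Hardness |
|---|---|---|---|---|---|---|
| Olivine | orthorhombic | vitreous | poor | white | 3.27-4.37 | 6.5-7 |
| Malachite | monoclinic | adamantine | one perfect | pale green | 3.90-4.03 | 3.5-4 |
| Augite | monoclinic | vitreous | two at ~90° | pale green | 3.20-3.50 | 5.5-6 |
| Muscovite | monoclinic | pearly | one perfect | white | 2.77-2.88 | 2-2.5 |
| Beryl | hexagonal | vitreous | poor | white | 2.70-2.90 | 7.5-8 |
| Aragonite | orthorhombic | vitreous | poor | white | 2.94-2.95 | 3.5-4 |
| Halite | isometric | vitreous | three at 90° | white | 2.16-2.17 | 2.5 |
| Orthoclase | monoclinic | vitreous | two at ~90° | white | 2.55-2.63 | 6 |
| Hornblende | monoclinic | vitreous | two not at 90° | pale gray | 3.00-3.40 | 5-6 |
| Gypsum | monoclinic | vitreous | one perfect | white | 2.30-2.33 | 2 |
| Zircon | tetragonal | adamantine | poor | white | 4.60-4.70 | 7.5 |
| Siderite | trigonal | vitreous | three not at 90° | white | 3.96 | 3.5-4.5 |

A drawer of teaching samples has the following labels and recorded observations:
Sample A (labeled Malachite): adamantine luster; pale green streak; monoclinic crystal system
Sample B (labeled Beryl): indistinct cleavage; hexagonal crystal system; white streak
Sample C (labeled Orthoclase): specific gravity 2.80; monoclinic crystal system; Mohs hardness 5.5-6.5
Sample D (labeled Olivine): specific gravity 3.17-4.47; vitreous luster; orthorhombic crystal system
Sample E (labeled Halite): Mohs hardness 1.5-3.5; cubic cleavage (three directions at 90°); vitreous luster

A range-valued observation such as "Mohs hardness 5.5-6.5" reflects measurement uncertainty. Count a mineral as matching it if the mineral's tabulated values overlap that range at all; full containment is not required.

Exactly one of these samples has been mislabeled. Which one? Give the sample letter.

C

Sample A: every observation is compatible with the reference values for Malachite.
Sample B: every observation is compatible with the reference values for Beryl.
Sample C: Orthoclase has SG 2.55-2.63, but the record shows specific gravity 2.80 — this label is wrong.
Sample D: every observation is compatible with the reference values for Olivine.
Sample E: every observation is compatible with the reference values for Halite.
The mislabeled specimen is C.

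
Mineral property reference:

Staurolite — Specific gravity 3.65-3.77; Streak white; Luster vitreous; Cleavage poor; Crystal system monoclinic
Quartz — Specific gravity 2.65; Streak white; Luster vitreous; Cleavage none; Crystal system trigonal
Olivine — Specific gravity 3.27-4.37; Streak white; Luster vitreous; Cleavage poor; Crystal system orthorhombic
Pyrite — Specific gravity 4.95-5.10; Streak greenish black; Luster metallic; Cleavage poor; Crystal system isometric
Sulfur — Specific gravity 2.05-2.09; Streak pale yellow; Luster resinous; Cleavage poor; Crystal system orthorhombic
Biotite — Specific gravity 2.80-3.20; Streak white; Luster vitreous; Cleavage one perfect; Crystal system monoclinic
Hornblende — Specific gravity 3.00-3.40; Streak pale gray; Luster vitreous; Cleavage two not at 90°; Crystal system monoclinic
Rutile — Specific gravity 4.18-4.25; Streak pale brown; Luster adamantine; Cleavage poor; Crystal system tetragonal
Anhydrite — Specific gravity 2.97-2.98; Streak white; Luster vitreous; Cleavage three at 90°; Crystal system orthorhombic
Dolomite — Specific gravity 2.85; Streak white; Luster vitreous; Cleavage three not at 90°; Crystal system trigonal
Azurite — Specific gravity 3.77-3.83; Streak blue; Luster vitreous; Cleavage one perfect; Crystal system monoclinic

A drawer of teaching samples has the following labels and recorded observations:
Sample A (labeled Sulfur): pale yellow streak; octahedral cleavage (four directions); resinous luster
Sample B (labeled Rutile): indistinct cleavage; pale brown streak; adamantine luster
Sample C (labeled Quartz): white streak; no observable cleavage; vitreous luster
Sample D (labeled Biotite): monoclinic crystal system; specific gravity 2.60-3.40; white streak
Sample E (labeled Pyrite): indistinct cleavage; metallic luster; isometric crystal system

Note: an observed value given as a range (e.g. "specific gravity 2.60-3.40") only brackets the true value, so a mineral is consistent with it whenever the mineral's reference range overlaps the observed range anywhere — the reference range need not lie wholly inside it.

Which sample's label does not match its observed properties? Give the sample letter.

A

Sample A: Sulfur has cleavage poor, but the record shows octahedral cleavage (four directions) — this label is wrong.
Sample B: every observation is compatible with the reference values for Rutile.
Sample C: every observation is compatible with the reference values for Quartz.
Sample D: every observation is compatible with the reference values for Biotite.
Sample E: every observation is compatible with the reference values for Pyrite.
Only sample A is inconsistent with its label.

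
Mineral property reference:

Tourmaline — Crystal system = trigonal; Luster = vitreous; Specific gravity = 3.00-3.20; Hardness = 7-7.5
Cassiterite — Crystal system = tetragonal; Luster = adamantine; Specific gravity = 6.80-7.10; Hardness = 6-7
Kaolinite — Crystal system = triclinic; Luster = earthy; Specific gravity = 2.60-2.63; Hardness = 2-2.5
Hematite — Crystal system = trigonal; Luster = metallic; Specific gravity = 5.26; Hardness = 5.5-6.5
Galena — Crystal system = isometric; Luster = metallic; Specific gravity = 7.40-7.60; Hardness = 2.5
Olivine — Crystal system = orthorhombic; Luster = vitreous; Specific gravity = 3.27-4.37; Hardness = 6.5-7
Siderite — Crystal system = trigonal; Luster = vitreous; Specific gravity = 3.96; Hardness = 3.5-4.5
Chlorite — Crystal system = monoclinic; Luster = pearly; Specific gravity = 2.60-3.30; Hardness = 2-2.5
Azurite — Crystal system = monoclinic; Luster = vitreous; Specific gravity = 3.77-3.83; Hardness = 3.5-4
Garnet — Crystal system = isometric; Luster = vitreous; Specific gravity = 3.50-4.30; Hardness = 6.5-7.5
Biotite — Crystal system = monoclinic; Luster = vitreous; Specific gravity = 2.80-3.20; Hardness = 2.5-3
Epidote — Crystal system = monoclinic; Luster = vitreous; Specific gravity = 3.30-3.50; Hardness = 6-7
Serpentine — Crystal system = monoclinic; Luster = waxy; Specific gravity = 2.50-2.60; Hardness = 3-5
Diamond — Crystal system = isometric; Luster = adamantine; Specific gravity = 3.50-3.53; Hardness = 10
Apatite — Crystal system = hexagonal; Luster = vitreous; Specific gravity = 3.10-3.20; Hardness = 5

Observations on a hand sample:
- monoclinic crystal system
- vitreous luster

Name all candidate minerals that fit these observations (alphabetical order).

Azurite, Biotite, Epidote

Monoclinic crystal system — only Chlorite, Azurite, Biotite, Epidote, Serpentine remain.
Vitreous luster is inconsistent with Chlorite, Serpentine.
Remaining candidates: Azurite, Biotite, Epidote.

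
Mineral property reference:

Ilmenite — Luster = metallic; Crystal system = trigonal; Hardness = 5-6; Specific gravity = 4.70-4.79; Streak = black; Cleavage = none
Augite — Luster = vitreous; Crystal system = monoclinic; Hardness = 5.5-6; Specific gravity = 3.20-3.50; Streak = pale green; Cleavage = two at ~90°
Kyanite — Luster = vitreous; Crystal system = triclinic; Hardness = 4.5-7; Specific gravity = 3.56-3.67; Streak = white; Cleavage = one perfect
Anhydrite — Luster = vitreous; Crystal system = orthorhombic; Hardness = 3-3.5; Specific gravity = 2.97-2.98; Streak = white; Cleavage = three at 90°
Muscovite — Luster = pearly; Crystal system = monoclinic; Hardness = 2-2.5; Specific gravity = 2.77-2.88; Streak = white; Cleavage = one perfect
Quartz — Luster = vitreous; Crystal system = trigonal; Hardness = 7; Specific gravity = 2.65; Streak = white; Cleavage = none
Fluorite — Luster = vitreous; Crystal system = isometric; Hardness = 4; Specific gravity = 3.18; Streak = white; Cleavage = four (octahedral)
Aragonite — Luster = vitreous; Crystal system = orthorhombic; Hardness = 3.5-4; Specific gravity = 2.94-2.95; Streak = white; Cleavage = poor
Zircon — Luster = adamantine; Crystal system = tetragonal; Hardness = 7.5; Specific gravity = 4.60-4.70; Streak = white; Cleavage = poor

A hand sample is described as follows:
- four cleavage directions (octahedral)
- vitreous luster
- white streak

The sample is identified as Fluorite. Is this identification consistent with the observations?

Four cleavage directions (octahedral) — matches Fluorite (cleavage four (octahedral)).
Vitreous luster — matches Fluorite (vitreous luster).
White streak — matches Fluorite (white streak).
All observations are consistent with the tabulated values for Fluorite.

Yes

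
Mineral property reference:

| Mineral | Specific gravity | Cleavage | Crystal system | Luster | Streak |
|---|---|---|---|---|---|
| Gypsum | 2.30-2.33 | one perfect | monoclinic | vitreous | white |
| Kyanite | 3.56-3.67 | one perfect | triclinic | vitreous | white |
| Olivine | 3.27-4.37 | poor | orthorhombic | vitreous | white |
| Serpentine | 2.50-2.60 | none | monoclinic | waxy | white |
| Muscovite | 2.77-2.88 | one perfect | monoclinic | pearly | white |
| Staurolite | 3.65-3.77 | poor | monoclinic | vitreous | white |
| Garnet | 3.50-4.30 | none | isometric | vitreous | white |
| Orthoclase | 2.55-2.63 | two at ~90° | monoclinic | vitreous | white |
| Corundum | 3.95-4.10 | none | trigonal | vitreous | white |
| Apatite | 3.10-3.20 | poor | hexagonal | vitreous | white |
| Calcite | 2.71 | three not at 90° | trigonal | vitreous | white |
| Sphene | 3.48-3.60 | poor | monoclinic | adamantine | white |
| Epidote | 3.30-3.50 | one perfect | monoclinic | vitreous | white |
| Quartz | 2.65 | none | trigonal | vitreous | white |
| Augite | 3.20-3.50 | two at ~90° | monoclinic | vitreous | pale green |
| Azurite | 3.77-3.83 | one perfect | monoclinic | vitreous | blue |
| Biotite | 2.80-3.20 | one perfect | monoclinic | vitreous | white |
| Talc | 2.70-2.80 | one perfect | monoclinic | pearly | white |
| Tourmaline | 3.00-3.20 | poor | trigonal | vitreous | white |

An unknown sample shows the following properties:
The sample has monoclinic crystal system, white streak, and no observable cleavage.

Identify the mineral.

Serpentine

Monoclinic crystal system: narrows the field to Gypsum, Serpentine, Muscovite, Staurolite, Orthoclase, Sphene, Epidote, Augite, Azurite, Biotite, Talc.
White streak eliminates Augite, Azurite.
No observable cleavage: only Serpentine remains.
Only Serpentine satisfies all observations.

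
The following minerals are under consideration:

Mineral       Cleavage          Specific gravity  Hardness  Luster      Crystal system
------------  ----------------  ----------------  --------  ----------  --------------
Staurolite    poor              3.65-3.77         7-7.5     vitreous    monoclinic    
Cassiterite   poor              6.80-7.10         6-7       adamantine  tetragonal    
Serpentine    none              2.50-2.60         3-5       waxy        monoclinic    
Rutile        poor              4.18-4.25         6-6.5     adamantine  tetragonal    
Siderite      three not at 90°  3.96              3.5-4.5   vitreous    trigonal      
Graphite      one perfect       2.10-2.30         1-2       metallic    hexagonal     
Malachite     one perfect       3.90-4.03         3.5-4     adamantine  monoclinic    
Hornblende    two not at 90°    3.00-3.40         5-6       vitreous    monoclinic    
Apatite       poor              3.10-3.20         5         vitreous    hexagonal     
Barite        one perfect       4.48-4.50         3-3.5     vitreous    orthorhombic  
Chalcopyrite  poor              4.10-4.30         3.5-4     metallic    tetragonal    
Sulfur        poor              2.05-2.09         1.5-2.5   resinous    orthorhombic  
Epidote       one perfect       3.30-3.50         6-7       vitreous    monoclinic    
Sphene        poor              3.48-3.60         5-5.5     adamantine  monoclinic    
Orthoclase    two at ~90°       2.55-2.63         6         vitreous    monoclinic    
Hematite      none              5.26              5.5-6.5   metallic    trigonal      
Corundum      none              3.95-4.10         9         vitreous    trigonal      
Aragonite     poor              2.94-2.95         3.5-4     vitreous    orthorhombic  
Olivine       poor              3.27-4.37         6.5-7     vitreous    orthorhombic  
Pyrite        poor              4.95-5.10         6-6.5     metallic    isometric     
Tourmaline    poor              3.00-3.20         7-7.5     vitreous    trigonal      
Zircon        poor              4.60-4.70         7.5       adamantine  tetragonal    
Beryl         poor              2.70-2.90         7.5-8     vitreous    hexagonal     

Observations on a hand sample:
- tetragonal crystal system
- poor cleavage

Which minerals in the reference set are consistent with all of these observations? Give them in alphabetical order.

Tetragonal crystal system — narrows the field to Cassiterite, Rutile, Chalcopyrite, Zircon.
Poor cleavage — consistent with all remaining minerals.
Consistent with every observation: Cassiterite, Chalcopyrite, Rutile, Zircon.

Cassiterite, Chalcopyrite, Rutile, Zircon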